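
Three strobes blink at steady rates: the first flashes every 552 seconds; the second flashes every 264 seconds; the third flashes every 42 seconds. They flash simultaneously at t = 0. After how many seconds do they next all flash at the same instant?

42504 seconds

The first simultaneous occurrence is after LCM of the individual periods.
552 = 2^3 × 3 × 23
264 = 2^3 × 3 × 11
42 = 2 × 3 × 7
LCM(552, 264, 42) = 2^3 × 3 × 7 × 11 × 23 = 42504.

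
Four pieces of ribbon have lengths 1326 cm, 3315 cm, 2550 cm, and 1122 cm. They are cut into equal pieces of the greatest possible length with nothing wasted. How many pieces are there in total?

Piece length = gcd(1326, 3315, 2550, 1122).
1326 = 2 × 3 × 13 × 17
3315 = 3 × 5 × 13 × 17
2550 = 2 × 3 × 5^2 × 17
1122 = 2 × 3 × 11 × 17
gcd(1326, 3315, 2550, 1122) = 3 × 17 = 51.
Total pieces = 1326/51 + 3315/51 + 2550/51 + 1122/51 = 26 + 65 + 50 + 22 = 163.

163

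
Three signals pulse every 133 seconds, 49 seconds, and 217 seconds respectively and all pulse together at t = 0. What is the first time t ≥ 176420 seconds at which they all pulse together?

202027 seconds

Joint pulses occur at multiples of LCM(133, 49, 217).
133 = 7 × 19
49 = 7^2
217 = 7 × 31
LCM(133, 49, 217) = 7^2 × 19 × 31 = 28861.
Smallest multiple of 28861 that is ≥ 176420: ⌈176420/28861⌉ × 28861 = 7 × 28861 = 202027.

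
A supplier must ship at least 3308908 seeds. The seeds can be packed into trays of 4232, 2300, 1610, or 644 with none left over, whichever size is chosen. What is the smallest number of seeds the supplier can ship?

3703000

The number of seeds must be a common multiple of 4232, 2300, 1610, and 644, so a multiple of their LCM.
4232 = 2^3 × 23^2
2300 = 2^2 × 5^2 × 23
1610 = 2 × 5 × 7 × 23
644 = 2^2 × 7 × 23
LCM(4232, 2300, 1610, 644) = 2^3 × 5^2 × 7 × 23^2 = 740600.
Smallest multiple of 740600 that is ≥ 3308908: ⌈3308908/740600⌉ × 740600 = 5 × 740600 = 3703000.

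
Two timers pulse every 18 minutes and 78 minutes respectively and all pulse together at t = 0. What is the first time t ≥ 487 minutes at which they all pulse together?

702 minutes

Joint pulses occur at multiples of LCM(18, 78).
18 = 2 × 3^2
78 = 2 × 3 × 13
LCM(18, 78) = 2 × 3^2 × 13 = 234.
Smallest multiple of 234 that is ≥ 487: ⌈487/234⌉ × 234 = 3 × 234 = 702.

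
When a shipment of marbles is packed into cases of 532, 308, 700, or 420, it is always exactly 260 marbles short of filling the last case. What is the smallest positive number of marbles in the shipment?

438640

Being 260 short of a full case of size k means N ≡ −260 (mod k), i.e. N + 260 is a multiple of each size.
532 = 2^2 × 7 × 19
308 = 2^2 × 7 × 11
700 = 2^2 × 5^2 × 7
420 = 2^2 × 3 × 5 × 7
LCM(532, 308, 700, 420) = 2^2 × 3 × 5^2 × 7 × 11 × 19 = 438900.
Smallest positive N is 438900 − 260 = 438640.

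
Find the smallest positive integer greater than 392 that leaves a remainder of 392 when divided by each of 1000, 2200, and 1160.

319392

N − 392 must be a common multiple of 1000, 2200, and 1160.
1000 = 2^3 × 5^3
2200 = 2^3 × 5^2 × 11
1160 = 2^3 × 5 × 29
LCM(1000, 2200, 1160) = 2^3 × 5^3 × 11 × 29 = 319000.
Smallest N > 392 is LCM + 392 = 319000 + 392 = 319392.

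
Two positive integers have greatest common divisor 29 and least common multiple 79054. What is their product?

For any two positive integers, gcd × lcm = product = 29 × 79054 = 2292566.

2292566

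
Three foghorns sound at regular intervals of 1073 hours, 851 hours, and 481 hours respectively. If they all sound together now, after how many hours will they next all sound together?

They coincide at every common multiple of the periods; the first is the LCM.
1073 = 29 × 37
851 = 23 × 37
481 = 13 × 37
LCM(1073, 851, 481) = 13 × 23 × 29 × 37 = 320827.

320827 hours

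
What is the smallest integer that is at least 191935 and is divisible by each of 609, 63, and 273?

213759

The integer must be a common multiple of 609, 63, and 273, so a multiple of their LCM.
609 = 3 × 7 × 29
63 = 3^2 × 7
273 = 3 × 7 × 13
LCM(609, 63, 273) = 3^2 × 7 × 13 × 29 = 23751.
Smallest multiple of 23751 that is ≥ 191935: ⌈191935/23751⌉ × 23751 = 9 × 23751 = 213759.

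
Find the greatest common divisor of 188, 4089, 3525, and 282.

47

188 = 2^2 × 47
4089 = 3 × 29 × 47
3525 = 3 × 5^2 × 47
282 = 2 × 3 × 47
gcd(188, 4089, 3525, 282) = 47.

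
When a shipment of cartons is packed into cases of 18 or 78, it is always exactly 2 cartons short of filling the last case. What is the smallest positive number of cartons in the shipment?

232

Being 2 short of a full case of size k means N ≡ −2 (mod k), i.e. N + 2 is a multiple of each size.
18 = 2 × 3^2
78 = 2 × 3 × 13
LCM(18, 78) = 2 × 3^2 × 13 = 234.
Smallest positive N is 234 − 2 = 232.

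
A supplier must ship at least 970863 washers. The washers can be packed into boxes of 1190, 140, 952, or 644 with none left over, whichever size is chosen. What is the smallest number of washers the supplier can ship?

The number of washers must be a common multiple of 1190, 140, 952, and 644, so a multiple of their LCM.
1190 = 2 × 5 × 7 × 17
140 = 2^2 × 5 × 7
952 = 2^3 × 7 × 17
644 = 2^2 × 7 × 23
LCM(1190, 140, 952, 644) = 2^3 × 5 × 7 × 17 × 23 = 109480.
Smallest multiple of 109480 that is ≥ 970863: ⌈970863/109480⌉ × 109480 = 9 × 109480 = 985320.

985320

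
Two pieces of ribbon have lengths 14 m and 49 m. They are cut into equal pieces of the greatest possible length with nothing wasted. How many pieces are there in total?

Piece length = gcd(14, 49).
14 = 2 × 7
49 = 7^2
gcd(14, 49) = 7.
Total pieces = 14/7 + 49/7 = 2 + 7 = 9.

9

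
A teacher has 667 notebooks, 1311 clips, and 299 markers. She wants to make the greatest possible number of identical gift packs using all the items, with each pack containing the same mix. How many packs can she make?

23 packs

The pack count must divide each quantity, so the greatest is gcd(667, 1311, 299).
667 = 23 × 29
1311 = 3 × 19 × 23
299 = 13 × 23
gcd(667, 1311, 299) = 23.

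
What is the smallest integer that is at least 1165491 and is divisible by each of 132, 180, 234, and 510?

The integer must be a common multiple of 132, 180, 234, and 510, so a multiple of their LCM.
132 = 2^2 × 3 × 11
180 = 2^2 × 3^2 × 5
234 = 2 × 3^2 × 13
510 = 2 × 3 × 5 × 17
LCM(132, 180, 234, 510) = 2^2 × 3^2 × 5 × 11 × 13 × 17 = 437580.
Smallest multiple of 437580 that is ≥ 1165491: ⌈1165491/437580⌉ × 437580 = 3 × 437580 = 1312740.

1312740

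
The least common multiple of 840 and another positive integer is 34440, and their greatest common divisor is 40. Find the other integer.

1640

gcd × lcm = product of the two integers, so the other integer is (40 × 34440) / 840 = 1640.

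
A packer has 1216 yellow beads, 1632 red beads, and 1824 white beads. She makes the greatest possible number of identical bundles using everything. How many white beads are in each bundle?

Number of bundles = gcd(1216, 1632, 1824).
1216 = 2^6 × 19
1632 = 2^5 × 3 × 17
1824 = 2^5 × 3 × 19
gcd(1216, 1632, 1824) = 2^5 = 32.
white beads per bundle = 1824 / 32 = 57.

57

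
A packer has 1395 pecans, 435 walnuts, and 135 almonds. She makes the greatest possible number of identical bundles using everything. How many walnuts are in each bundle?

29

Number of bundles = gcd(1395, 435, 135).
1395 = 3^2 × 5 × 31
435 = 3 × 5 × 29
135 = 3^3 × 5
gcd(1395, 435, 135) = 3 × 5 = 15.
walnuts per bundle = 435 / 15 = 29.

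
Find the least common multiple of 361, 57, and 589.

33573

361 = 19^2
57 = 3 × 19
589 = 19 × 31
LCM(361, 57, 589) = 3 × 19^2 × 31 = 33573.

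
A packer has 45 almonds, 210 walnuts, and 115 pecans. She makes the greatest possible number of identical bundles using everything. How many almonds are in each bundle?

Number of bundles = gcd(45, 210, 115).
45 = 3^2 × 5
210 = 2 × 3 × 5 × 7
115 = 5 × 23
gcd(45, 210, 115) = 5.
almonds per bundle = 45 / 5 = 9.

9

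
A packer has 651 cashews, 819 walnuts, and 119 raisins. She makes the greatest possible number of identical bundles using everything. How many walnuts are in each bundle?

117

Number of bundles = gcd(651, 819, 119).
651 = 3 × 7 × 31
819 = 3^2 × 7 × 13
119 = 7 × 17
gcd(651, 819, 119) = 7.
walnuts per bundle = 819 / 7 = 117.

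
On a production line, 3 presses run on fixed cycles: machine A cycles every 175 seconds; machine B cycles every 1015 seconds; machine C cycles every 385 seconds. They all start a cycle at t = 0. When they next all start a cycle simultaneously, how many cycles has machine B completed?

They are all back at their starting positions together after one LCM of the periods.
175 = 5^2 × 7
1015 = 5 × 7 × 29
385 = 5 × 7 × 11
LCM(175, 1015, 385) = 5^2 × 7 × 11 × 29 = 55825.
Cycles for period 1015: 55825 / 1015 = 55.

55 cycles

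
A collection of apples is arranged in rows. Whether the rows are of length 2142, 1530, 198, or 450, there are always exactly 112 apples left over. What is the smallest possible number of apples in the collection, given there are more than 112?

N − 112 must be a common multiple of 2142, 1530, 198, and 450.
2142 = 2 × 3^2 × 7 × 17
1530 = 2 × 3^2 × 5 × 17
198 = 2 × 3^2 × 11
450 = 2 × 3^2 × 5^2
LCM(2142, 1530, 198, 450) = 2 × 3^2 × 5^2 × 7 × 11 × 17 = 589050.
Smallest N > 112 is LCM + 112 = 589050 + 112 = 589162.

589162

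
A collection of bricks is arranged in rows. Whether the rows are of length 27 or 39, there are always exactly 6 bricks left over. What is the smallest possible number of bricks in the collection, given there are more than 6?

N − 6 must be a common multiple of 27 and 39.
27 = 3^3
39 = 3 × 13
LCM(27, 39) = 3^3 × 13 = 351.
Smallest N > 6 is LCM + 6 = 351 + 6 = 357.

357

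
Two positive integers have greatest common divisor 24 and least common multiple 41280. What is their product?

For any two positive integers, gcd × lcm = product = 24 × 41280 = 990720.

990720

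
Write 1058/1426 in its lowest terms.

1058 = 2 × 23^2
1426 = 2 × 23 × 31
gcd(1058, 1426) = 2 × 23 = 46.
Divide numerator and denominator by 46: 1058/1426 = 23/31.

23/31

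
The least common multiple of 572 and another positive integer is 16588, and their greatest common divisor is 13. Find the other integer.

gcd × lcm = product of the two integers, so the other integer is (13 × 16588) / 572 = 377.

377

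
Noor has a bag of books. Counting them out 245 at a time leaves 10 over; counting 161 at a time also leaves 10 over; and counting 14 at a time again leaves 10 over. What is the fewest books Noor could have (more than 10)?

11280

N − 10 must be a common multiple of 245, 161, and 14.
245 = 5 × 7^2
161 = 7 × 23
14 = 2 × 7
LCM(245, 161, 14) = 2 × 5 × 7^2 × 23 = 11270.
Smallest N > 10 is LCM + 10 = 11270 + 10 = 11280.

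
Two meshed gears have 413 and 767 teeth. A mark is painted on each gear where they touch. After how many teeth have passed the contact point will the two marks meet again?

5369 teeth

The first simultaneous occurrence is after LCM of the individual periods.
413 = 7 × 59
767 = 13 × 59
LCM(413, 767) = 7 × 13 × 59 = 5369.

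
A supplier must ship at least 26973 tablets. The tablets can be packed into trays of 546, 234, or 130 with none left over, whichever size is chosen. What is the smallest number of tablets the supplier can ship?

The number of tablets must be a common multiple of 546, 234, and 130, so a multiple of their LCM.
546 = 2 × 3 × 7 × 13
234 = 2 × 3^2 × 13
130 = 2 × 5 × 13
LCM(546, 234, 130) = 2 × 3^2 × 5 × 7 × 13 = 8190.
Smallest multiple of 8190 that is ≥ 26973: ⌈26973/8190⌉ × 8190 = 4 × 8190 = 32760.

32760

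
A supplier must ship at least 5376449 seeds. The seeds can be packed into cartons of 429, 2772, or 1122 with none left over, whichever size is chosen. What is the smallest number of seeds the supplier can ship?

The number of seeds must be a common multiple of 429, 2772, and 1122, so a multiple of their LCM.
429 = 3 × 11 × 13
2772 = 2^2 × 3^2 × 7 × 11
1122 = 2 × 3 × 11 × 17
LCM(429, 2772, 1122) = 2^2 × 3^2 × 7 × 11 × 13 × 17 = 612612.
Smallest multiple of 612612 that is ≥ 5376449: ⌈5376449/612612⌉ × 612612 = 9 × 612612 = 5513508.

5513508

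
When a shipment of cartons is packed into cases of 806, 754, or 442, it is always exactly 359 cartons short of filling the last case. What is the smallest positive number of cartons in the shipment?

Being 359 short of a full case of size k means N ≡ −359 (mod k), i.e. N + 359 is a multiple of each size.
806 = 2 × 13 × 31
754 = 2 × 13 × 29
442 = 2 × 13 × 17
LCM(806, 754, 442) = 2 × 13 × 17 × 29 × 31 = 397358.
Smallest positive N is 397358 − 359 = 396999.

396999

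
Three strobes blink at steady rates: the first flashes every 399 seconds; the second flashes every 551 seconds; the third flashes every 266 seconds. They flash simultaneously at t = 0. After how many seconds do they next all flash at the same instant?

23142 seconds

The first simultaneous occurrence is after LCM of the individual periods.
399 = 3 × 7 × 19
551 = 19 × 29
266 = 2 × 7 × 19
LCM(399, 551, 266) = 2 × 3 × 7 × 19 × 29 = 23142.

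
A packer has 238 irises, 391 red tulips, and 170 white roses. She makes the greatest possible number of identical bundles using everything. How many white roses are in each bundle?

10

Number of bundles = gcd(238, 391, 170).
238 = 2 × 7 × 17
391 = 17 × 23
170 = 2 × 5 × 17
gcd(238, 391, 170) = 17.
white roses per bundle = 170 / 17 = 10.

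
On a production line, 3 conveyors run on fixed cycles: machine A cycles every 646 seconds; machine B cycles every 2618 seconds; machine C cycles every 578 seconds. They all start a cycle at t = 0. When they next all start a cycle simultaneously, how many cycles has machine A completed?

1309 cycles

The first common completion time is the LCM of the periods.
646 = 2 × 17 × 19
2618 = 2 × 7 × 11 × 17
578 = 2 × 17^2
LCM(646, 2618, 578) = 2 × 7 × 11 × 17^2 × 19 = 845614.
Cycles for period 646: 845614 / 646 = 1309.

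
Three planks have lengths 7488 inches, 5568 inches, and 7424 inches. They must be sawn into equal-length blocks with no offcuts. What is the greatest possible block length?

64 inches

This is the greatest common divisor of 7488, 5568, and 7424.
7488 = 2^6 × 3^2 × 13
5568 = 2^6 × 3 × 29
7424 = 2^8 × 29
gcd(7488, 5568, 7424) = 2^6 = 64.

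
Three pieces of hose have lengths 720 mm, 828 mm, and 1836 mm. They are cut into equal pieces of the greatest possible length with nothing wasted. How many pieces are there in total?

94

Piece length = gcd(720, 828, 1836).
720 = 2^4 × 3^2 × 5
828 = 2^2 × 3^2 × 23
1836 = 2^2 × 3^3 × 17
gcd(720, 828, 1836) = 2^2 × 3^2 = 36.
Total pieces = 720/36 + 828/36 + 1836/36 = 20 + 23 + 51 = 94.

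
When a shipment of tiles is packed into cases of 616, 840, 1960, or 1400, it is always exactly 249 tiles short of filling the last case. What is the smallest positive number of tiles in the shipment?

323151

Being 249 short of a full case of size k means N ≡ −249 (mod k), i.e. N + 249 is a multiple of each size.
616 = 2^3 × 7 × 11
840 = 2^3 × 3 × 5 × 7
1960 = 2^3 × 5 × 7^2
1400 = 2^3 × 5^2 × 7
LCM(616, 840, 1960, 1400) = 2^3 × 3 × 5^2 × 7^2 × 11 = 323400.
Smallest positive N is 323400 − 249 = 323151.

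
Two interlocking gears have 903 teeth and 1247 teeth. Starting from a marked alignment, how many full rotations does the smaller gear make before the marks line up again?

29 rotations

The first common completion time is the LCM of the periods.
903 = 3 × 7 × 43
1247 = 29 × 43
LCM(903, 1247) = 3 × 7 × 29 × 43 = 26187.
Rotations for period 903: 26187 / 903 = 29.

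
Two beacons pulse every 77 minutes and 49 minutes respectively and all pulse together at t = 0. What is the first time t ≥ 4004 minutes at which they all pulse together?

Joint pulses occur at multiples of LCM(77, 49).
77 = 7 × 11
49 = 7^2
LCM(77, 49) = 7^2 × 11 = 539.
Smallest multiple of 539 that is ≥ 4004: ⌈4004/539⌉ × 539 = 8 × 539 = 4312.

4312 minutes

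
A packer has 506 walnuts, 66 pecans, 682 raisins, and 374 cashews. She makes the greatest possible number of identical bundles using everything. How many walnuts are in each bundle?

23

Number of bundles = gcd(506, 66, 682, 374).
506 = 2 × 11 × 23
66 = 2 × 3 × 11
682 = 2 × 11 × 31
374 = 2 × 11 × 17
gcd(506, 66, 682, 374) = 2 × 11 = 22.
walnuts per bundle = 506 / 22 = 23.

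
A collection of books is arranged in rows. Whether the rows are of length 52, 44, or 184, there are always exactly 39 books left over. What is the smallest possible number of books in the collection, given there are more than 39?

26351

N − 39 must be a common multiple of 52, 44, and 184.
52 = 2^2 × 13
44 = 2^2 × 11
184 = 2^3 × 23
LCM(52, 44, 184) = 2^3 × 11 × 13 × 23 = 26312.
Smallest N > 39 is LCM + 39 = 26312 + 39 = 26351.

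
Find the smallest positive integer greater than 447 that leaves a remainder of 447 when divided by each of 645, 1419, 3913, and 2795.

N − 447 must be a common multiple of 645, 1419, 3913, and 2795.
645 = 3 × 5 × 43
1419 = 3 × 11 × 43
3913 = 7 × 13 × 43
2795 = 5 × 13 × 43
LCM(645, 1419, 3913, 2795) = 3 × 5 × 7 × 11 × 13 × 43 = 645645.
Smallest N > 447 is LCM + 447 = 645645 + 447 = 646092.

646092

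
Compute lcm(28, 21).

84

28 = 2^2 × 7
21 = 3 × 7
LCM(28, 21) = 2^2 × 3 × 7 = 84.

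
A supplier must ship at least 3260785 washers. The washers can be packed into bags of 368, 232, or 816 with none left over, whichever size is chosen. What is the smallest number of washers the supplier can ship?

3265632

The number of washers must be a common multiple of 368, 232, and 816, so a multiple of their LCM.
368 = 2^4 × 23
232 = 2^3 × 29
816 = 2^4 × 3 × 17
LCM(368, 232, 816) = 2^4 × 3 × 17 × 23 × 29 = 544272.
Smallest multiple of 544272 that is ≥ 3260785: ⌈3260785/544272⌉ × 544272 = 6 × 544272 = 3265632.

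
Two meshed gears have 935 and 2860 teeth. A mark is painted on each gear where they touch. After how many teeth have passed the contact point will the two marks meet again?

The first simultaneous occurrence is after LCM of the individual periods.
935 = 5 × 11 × 17
2860 = 2^2 × 5 × 11 × 13
LCM(935, 2860) = 2^2 × 5 × 11 × 13 × 17 = 48620.

48620 teeth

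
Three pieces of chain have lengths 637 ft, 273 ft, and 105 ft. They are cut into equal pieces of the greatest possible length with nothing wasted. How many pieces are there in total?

145

Piece length = gcd(637, 273, 105).
637 = 7^2 × 13
273 = 3 × 7 × 13
105 = 3 × 5 × 7
gcd(637, 273, 105) = 7.
Total pieces = 637/7 + 273/7 + 105/7 = 91 + 39 + 15 = 145.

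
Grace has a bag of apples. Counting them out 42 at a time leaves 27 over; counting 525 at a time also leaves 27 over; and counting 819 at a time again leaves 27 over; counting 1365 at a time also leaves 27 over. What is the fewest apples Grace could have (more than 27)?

N − 27 must be a common multiple of 42, 525, 819, and 1365.
42 = 2 × 3 × 7
525 = 3 × 5^2 × 7
819 = 3^2 × 7 × 13
1365 = 3 × 5 × 7 × 13
LCM(42, 525, 819, 1365) = 2 × 3^2 × 5^2 × 7 × 13 = 40950.
Smallest N > 27 is LCM + 27 = 40950 + 27 = 40977.

40977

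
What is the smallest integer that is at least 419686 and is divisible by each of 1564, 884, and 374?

The integer must be a common multiple of 1564, 884, and 374, so a multiple of their LCM.
1564 = 2^2 × 17 × 23
884 = 2^2 × 13 × 17
374 = 2 × 11 × 17
LCM(1564, 884, 374) = 2^2 × 11 × 13 × 17 × 23 = 223652.
Smallest multiple of 223652 that is ≥ 419686: ⌈419686/223652⌉ × 223652 = 2 × 223652 = 447304.

447304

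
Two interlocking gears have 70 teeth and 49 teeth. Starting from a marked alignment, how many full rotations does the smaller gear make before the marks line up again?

10 rotations

They are all back at their starting positions together after one LCM of the periods.
70 = 2 × 5 × 7
49 = 7^2
LCM(70, 49) = 2 × 5 × 7^2 = 490.
Rotations for period 49: 490 / 49 = 10.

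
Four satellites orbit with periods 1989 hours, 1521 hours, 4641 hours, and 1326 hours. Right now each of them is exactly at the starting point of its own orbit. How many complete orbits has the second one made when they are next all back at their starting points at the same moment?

All finish a whole number of cycles simultaneously at t = LCM of the periods.
1989 = 3^2 × 13 × 17
1521 = 3^2 × 13^2
4641 = 3 × 7 × 13 × 17
1326 = 2 × 3 × 13 × 17
LCM(1989, 1521, 4641, 1326) = 2 × 3^2 × 7 × 13^2 × 17 = 361998.
Orbits for period 1521: 361998 / 1521 = 238.

238 orbits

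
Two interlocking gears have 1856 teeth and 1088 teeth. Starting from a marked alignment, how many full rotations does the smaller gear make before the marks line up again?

29 rotations

They are all back at their starting positions together after one LCM of the periods.
1856 = 2^6 × 29
1088 = 2^6 × 17
LCM(1856, 1088) = 2^6 × 17 × 29 = 31552.
Rotations for period 1088: 31552 / 1088 = 29.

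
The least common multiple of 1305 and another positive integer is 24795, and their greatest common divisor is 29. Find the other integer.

551

gcd × lcm = product of the two integers, so the other integer is (29 × 24795) / 1305 = 551.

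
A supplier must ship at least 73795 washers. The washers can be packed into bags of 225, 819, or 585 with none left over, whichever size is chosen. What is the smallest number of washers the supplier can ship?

The number of washers must be a common multiple of 225, 819, and 585, so a multiple of their LCM.
225 = 3^2 × 5^2
819 = 3^2 × 7 × 13
585 = 3^2 × 5 × 13
LCM(225, 819, 585) = 3^2 × 5^2 × 7 × 13 = 20475.
Smallest multiple of 20475 that is ≥ 73795: ⌈73795/20475⌉ × 20475 = 4 × 20475 = 81900.

81900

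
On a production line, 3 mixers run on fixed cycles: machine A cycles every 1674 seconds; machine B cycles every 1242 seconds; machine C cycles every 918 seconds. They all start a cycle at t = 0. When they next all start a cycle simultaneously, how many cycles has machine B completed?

The first common completion time is the LCM of the periods.
1674 = 2 × 3^3 × 31
1242 = 2 × 3^3 × 23
918 = 2 × 3^3 × 17
LCM(1674, 1242, 918) = 2 × 3^3 × 17 × 23 × 31 = 654534.
Cycles for period 1242: 654534 / 1242 = 527.

527 cycles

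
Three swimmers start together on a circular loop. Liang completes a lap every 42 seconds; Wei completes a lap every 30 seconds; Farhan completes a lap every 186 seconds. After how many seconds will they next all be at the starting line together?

6510 seconds

The first simultaneous occurrence is after LCM of the individual periods.
42 = 2 × 3 × 7
30 = 2 × 3 × 5
186 = 2 × 3 × 31
LCM(42, 30, 186) = 2 × 3 × 5 × 7 × 31 = 6510.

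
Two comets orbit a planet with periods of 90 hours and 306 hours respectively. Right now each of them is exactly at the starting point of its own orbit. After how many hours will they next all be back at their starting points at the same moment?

1530 hours

They coincide at every common multiple of the periods; the first is the LCM.
90 = 2 × 3^2 × 5
306 = 2 × 3^2 × 17
LCM(90, 306) = 2 × 3^2 × 5 × 17 = 1530.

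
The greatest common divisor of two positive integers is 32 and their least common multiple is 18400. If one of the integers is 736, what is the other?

800

For two integers, gcd × lcm = product, so the other is (32 × 18400) / 736 = 588800 / 736 = 800.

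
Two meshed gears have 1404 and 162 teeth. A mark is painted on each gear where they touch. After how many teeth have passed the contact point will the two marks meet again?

4212 teeth

They coincide at every common multiple of the periods; the first is the LCM.
1404 = 2^2 × 3^3 × 13
162 = 2 × 3^4
LCM(1404, 162) = 2^2 × 3^4 × 13 = 4212.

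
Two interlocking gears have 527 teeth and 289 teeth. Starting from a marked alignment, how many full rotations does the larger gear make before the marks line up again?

17 rotations

The first common completion time is the LCM of the periods.
527 = 17 × 31
289 = 17^2
LCM(527, 289) = 17^2 × 31 = 8959.
Rotations for period 527: 8959 / 527 = 17.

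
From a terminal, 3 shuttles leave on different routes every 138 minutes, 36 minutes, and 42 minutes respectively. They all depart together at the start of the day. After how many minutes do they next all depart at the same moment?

5796 minutes

The first simultaneous occurrence is after LCM of the individual periods.
138 = 2 × 3 × 23
36 = 2^2 × 3^2
42 = 2 × 3 × 7
LCM(138, 36, 42) = 2^2 × 3^2 × 7 × 23 = 5796.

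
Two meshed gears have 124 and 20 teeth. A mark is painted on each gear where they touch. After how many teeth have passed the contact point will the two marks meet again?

They coincide at every common multiple of the periods; the first is the LCM.
124 = 2^2 × 31
20 = 2^2 × 5
LCM(124, 20) = 2^2 × 5 × 31 = 620.

620 teeth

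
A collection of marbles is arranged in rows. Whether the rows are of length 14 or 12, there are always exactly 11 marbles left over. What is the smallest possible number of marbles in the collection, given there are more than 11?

95

N − 11 must be a common multiple of 14 and 12.
14 = 2 × 7
12 = 2^2 × 3
LCM(14, 12) = 2^2 × 3 × 7 = 84.
Smallest N > 11 is LCM + 11 = 84 + 11 = 95.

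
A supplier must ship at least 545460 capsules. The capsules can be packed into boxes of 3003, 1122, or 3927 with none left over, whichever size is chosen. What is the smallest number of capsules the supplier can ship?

The number of capsules must be a common multiple of 3003, 1122, and 3927, so a multiple of their LCM.
3003 = 3 × 7 × 11 × 13
1122 = 2 × 3 × 11 × 17
3927 = 3 × 7 × 11 × 17
LCM(3003, 1122, 3927) = 2 × 3 × 7 × 11 × 13 × 17 = 102102.
Smallest multiple of 102102 that is ≥ 545460: ⌈545460/102102⌉ × 102102 = 6 × 102102 = 612612.

612612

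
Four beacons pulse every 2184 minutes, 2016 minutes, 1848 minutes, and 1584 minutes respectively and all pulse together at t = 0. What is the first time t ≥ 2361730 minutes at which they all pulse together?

2594592 minutes

Joint pulses occur at multiples of LCM(2184, 2016, 1848, 1584).
2184 = 2^3 × 3 × 7 × 13
2016 = 2^5 × 3^2 × 7
1848 = 2^3 × 3 × 7 × 11
1584 = 2^4 × 3^2 × 11
LCM(2184, 2016, 1848, 1584) = 2^5 × 3^2 × 7 × 11 × 13 = 288288.
Smallest multiple of 288288 that is ≥ 2361730: ⌈2361730/288288⌉ × 288288 = 9 × 288288 = 2594592.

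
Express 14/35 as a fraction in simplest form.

14 = 2 × 7
35 = 5 × 7
gcd(14, 35) = 7.
Divide numerator and denominator by 7: 14/35 = 2/5.

2/5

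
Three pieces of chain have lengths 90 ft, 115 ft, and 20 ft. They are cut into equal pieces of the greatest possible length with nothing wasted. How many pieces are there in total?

45

Piece length = gcd(90, 115, 20).
90 = 2 × 3^2 × 5
115 = 5 × 23
20 = 2^2 × 5
gcd(90, 115, 20) = 5.
Total pieces = 90/5 + 115/5 + 20/5 = 18 + 23 + 4 = 45.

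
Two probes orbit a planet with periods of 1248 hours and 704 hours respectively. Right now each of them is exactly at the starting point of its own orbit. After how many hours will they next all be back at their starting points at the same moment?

27456 hours

They coincide at every common multiple of the periods; the first is the LCM.
1248 = 2^5 × 3 × 13
704 = 2^6 × 11
LCM(1248, 704) = 2^6 × 3 × 11 × 13 = 27456.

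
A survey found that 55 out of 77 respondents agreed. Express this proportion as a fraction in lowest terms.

5/7

55 = 5 × 11
77 = 7 × 11
gcd(55, 77) = 11.
Divide numerator and denominator by 11: 55/77 = 5/7.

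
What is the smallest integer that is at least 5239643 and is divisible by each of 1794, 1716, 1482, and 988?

The integer must be a common multiple of 1794, 1716, 1482, and 988, so a multiple of their LCM.
1794 = 2 × 3 × 13 × 23
1716 = 2^2 × 3 × 11 × 13
1482 = 2 × 3 × 13 × 19
988 = 2^2 × 13 × 19
LCM(1794, 1716, 1482, 988) = 2^2 × 3 × 11 × 13 × 19 × 23 = 749892.
Smallest multiple of 749892 that is ≥ 5239643: ⌈5239643/749892⌉ × 749892 = 7 × 749892 = 5249244.

5249244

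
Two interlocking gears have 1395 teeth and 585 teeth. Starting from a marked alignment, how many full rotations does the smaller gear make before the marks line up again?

31 rotations

They are all back at their starting positions together after one LCM of the periods.
1395 = 3^2 × 5 × 31
585 = 3^2 × 5 × 13
LCM(1395, 585) = 3^2 × 5 × 13 × 31 = 18135.
Rotations for period 585: 18135 / 585 = 31.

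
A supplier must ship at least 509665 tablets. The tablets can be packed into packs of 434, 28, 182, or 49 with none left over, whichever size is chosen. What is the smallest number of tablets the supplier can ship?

552916

The number of tablets must be a common multiple of 434, 28, 182, and 49, so a multiple of their LCM.
434 = 2 × 7 × 31
28 = 2^2 × 7
182 = 2 × 7 × 13
49 = 7^2
LCM(434, 28, 182, 49) = 2^2 × 7^2 × 13 × 31 = 78988.
Smallest multiple of 78988 that is ≥ 509665: ⌈509665/78988⌉ × 78988 = 7 × 78988 = 552916.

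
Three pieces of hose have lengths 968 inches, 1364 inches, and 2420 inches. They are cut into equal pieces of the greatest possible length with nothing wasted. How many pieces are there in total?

108

Piece length = gcd(968, 1364, 2420).
968 = 2^3 × 11^2
1364 = 2^2 × 11 × 31
2420 = 2^2 × 5 × 11^2
gcd(968, 1364, 2420) = 2^2 × 11 = 44.
Total pieces = 968/44 + 1364/44 + 2420/44 = 22 + 31 + 55 = 108.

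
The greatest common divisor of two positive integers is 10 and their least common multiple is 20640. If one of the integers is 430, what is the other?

For two integers, gcd × lcm = product, so the other is (10 × 20640) / 430 = 206400 / 430 = 480.

480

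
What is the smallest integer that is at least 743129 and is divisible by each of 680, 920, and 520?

813280

The integer must be a common multiple of 680, 920, and 520, so a multiple of their LCM.
680 = 2^3 × 5 × 17
920 = 2^3 × 5 × 23
520 = 2^3 × 5 × 13
LCM(680, 920, 520) = 2^3 × 5 × 13 × 17 × 23 = 203320.
Smallest multiple of 203320 that is ≥ 743129: ⌈743129/203320⌉ × 203320 = 4 × 203320 = 813280.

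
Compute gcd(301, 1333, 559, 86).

301 = 7 × 43
1333 = 31 × 43
559 = 13 × 43
86 = 2 × 43
gcd(301, 1333, 559, 86) = 43.

43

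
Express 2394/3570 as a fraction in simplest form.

2394 = 2 × 3^2 × 7 × 19
3570 = 2 × 3 × 5 × 7 × 17
gcd(2394, 3570) = 2 × 3 × 7 = 42.
Divide numerator and denominator by 42: 2394/3570 = 57/85.

57/85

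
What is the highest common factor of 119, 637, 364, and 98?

7

119 = 7 × 17
637 = 7^2 × 13
364 = 2^2 × 7 × 13
98 = 2 × 7^2
gcd(119, 637, 364, 98) = 7.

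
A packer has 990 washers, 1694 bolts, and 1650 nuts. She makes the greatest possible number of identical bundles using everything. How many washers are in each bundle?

45

Number of bundles = gcd(990, 1694, 1650).
990 = 2 × 3^2 × 5 × 11
1694 = 2 × 7 × 11^2
1650 = 2 × 3 × 5^2 × 11
gcd(990, 1694, 1650) = 2 × 11 = 22.
washers per bundle = 990 / 22 = 45.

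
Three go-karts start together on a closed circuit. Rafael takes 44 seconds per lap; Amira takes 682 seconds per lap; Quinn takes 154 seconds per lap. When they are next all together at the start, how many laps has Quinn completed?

All finish a whole number of cycles simultaneously at t = LCM of the periods.
44 = 2^2 × 11
682 = 2 × 11 × 31
154 = 2 × 7 × 11
LCM(44, 682, 154) = 2^2 × 7 × 11 × 31 = 9548.
Laps for period 154: 9548 / 154 = 62.

62 laps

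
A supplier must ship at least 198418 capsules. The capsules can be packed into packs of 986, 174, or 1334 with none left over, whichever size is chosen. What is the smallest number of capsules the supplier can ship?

204102

The number of capsules must be a common multiple of 986, 174, and 1334, so a multiple of their LCM.
986 = 2 × 17 × 29
174 = 2 × 3 × 29
1334 = 2 × 23 × 29
LCM(986, 174, 1334) = 2 × 3 × 17 × 23 × 29 = 68034.
Smallest multiple of 68034 that is ≥ 198418: ⌈198418/68034⌉ × 68034 = 3 × 68034 = 204102.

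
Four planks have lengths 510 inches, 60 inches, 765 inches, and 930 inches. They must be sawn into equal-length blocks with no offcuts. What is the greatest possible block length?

The block length must divide every plank, so the greatest is gcd(510, 60, 765, 930).
510 = 2 × 3 × 5 × 17
60 = 2^2 × 3 × 5
765 = 3^2 × 5 × 17
930 = 2 × 3 × 5 × 31
gcd(510, 60, 765, 930) = 3 × 5 = 15.

15 inches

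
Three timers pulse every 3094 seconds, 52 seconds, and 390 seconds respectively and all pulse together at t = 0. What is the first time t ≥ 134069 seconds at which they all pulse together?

185640 seconds

Joint pulses occur at multiples of LCM(3094, 52, 390).
3094 = 2 × 7 × 13 × 17
52 = 2^2 × 13
390 = 2 × 3 × 5 × 13
LCM(3094, 52, 390) = 2^2 × 3 × 5 × 7 × 13 × 17 = 92820.
Smallest multiple of 92820 that is ≥ 134069: ⌈134069/92820⌉ × 92820 = 2 × 92820 = 185640.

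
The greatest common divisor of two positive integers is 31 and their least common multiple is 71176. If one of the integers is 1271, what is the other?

For two integers, gcd × lcm = product, so the other is (31 × 71176) / 1271 = 2206456 / 1271 = 1736.

1736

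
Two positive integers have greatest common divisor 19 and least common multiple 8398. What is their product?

159562

For any two positive integers, gcd × lcm = product = 19 × 8398 = 159562.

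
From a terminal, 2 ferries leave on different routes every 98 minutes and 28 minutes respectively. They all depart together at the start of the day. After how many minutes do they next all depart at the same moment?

196 minutes

We need the least common multiple of the intervals.
98 = 2 × 7^2
28 = 2^2 × 7
LCM(98, 28) = 2^2 × 7^2 = 196.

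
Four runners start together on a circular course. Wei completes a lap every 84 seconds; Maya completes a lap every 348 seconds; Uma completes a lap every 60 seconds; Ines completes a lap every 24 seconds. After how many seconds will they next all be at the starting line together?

We need the least common multiple of the intervals.
84 = 2^2 × 3 × 7
348 = 2^2 × 3 × 29
60 = 2^2 × 3 × 5
24 = 2^3 × 3
LCM(84, 348, 60, 24) = 2^3 × 3 × 5 × 7 × 29 = 24360.

24360 seconds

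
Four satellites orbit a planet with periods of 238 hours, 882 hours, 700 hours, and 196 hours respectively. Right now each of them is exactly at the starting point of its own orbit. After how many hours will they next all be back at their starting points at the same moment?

749700 hours

They coincide at every common multiple of the periods; the first is the LCM.
238 = 2 × 7 × 17
882 = 2 × 3^2 × 7^2
700 = 2^2 × 5^2 × 7
196 = 2^2 × 7^2
LCM(238, 882, 700, 196) = 2^2 × 3^2 × 5^2 × 7^2 × 17 = 749700.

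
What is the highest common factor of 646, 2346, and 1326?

34

646 = 2 × 17 × 19
2346 = 2 × 3 × 17 × 23
1326 = 2 × 3 × 13 × 17
gcd(646, 2346, 1326) = 2 × 17 = 34.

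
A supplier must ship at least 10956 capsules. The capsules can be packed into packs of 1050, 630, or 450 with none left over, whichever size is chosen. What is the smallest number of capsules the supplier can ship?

The number of capsules must be a common multiple of 1050, 630, and 450, so a multiple of their LCM.
1050 = 2 × 3 × 5^2 × 7
630 = 2 × 3^2 × 5 × 7
450 = 2 × 3^2 × 5^2
LCM(1050, 630, 450) = 2 × 3^2 × 5^2 × 7 = 3150.
Smallest multiple of 3150 that is ≥ 10956: ⌈10956/3150⌉ × 3150 = 4 × 3150 = 12600.

12600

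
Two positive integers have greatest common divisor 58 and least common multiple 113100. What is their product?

For any two positive integers, gcd × lcm = product = 58 × 113100 = 6559800.

6559800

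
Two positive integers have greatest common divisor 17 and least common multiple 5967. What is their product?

101439

For any two positive integers, gcd × lcm = product = 17 × 5967 = 101439.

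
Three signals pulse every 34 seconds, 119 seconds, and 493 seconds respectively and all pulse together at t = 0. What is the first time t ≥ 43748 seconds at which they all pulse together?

48314 seconds

Joint pulses occur at multiples of LCM(34, 119, 493).
34 = 2 × 17
119 = 7 × 17
493 = 17 × 29
LCM(34, 119, 493) = 2 × 7 × 17 × 29 = 6902.
Smallest multiple of 6902 that is ≥ 43748: ⌈43748/6902⌉ × 6902 = 7 × 6902 = 48314.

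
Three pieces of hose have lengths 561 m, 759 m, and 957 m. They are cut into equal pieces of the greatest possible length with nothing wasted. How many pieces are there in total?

69

Piece length = gcd(561, 759, 957).
561 = 3 × 11 × 17
759 = 3 × 11 × 23
957 = 3 × 11 × 29
gcd(561, 759, 957) = 3 × 11 = 33.
Total pieces = 561/33 + 759/33 + 957/33 = 17 + 23 + 29 = 69.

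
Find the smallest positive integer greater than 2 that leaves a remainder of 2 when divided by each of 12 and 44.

134

N − 2 must be a common multiple of 12 and 44.
12 = 2^2 × 3
44 = 2^2 × 11
LCM(12, 44) = 2^2 × 3 × 11 = 132.
Smallest N > 2 is LCM + 2 = 132 + 2 = 134.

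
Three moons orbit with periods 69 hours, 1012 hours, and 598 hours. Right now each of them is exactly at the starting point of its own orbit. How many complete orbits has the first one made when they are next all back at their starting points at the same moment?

They are all back at their starting positions together after one LCM of the periods.
69 = 3 × 23
1012 = 2^2 × 11 × 23
598 = 2 × 13 × 23
LCM(69, 1012, 598) = 2^2 × 3 × 11 × 13 × 23 = 39468.
Orbits for period 69: 39468 / 69 = 572.

572 orbits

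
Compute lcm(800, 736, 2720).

800 = 2^5 × 5^2
736 = 2^5 × 23
2720 = 2^5 × 5 × 17
LCM(800, 736, 2720) = 2^5 × 5^2 × 17 × 23 = 312800.

312800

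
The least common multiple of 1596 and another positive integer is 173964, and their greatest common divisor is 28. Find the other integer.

gcd × lcm = product of the two integers, so the other integer is (28 × 173964) / 1596 = 3052.

3052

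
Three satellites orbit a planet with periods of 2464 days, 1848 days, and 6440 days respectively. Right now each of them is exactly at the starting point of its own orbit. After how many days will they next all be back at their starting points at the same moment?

We need the least common multiple of the intervals.
2464 = 2^5 × 7 × 11
1848 = 2^3 × 3 × 7 × 11
6440 = 2^3 × 5 × 7 × 23
LCM(2464, 1848, 6440) = 2^5 × 3 × 5 × 7 × 11 × 23 = 850080.

850080 days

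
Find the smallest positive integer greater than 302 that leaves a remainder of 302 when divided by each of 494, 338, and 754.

186540

N − 302 must be a common multiple of 494, 338, and 754.
494 = 2 × 13 × 19
338 = 2 × 13^2
754 = 2 × 13 × 29
LCM(494, 338, 754) = 2 × 13^2 × 19 × 29 = 186238.
Smallest N > 302 is LCM + 302 = 186238 + 302 = 186540.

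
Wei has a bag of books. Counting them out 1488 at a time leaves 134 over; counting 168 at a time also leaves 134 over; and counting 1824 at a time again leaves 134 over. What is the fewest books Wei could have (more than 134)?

395942

N − 134 must be a common multiple of 1488, 168, and 1824.
1488 = 2^4 × 3 × 31
168 = 2^3 × 3 × 7
1824 = 2^5 × 3 × 19
LCM(1488, 168, 1824) = 2^5 × 3 × 7 × 19 × 31 = 395808.
Smallest N > 134 is LCM + 134 = 395808 + 134 = 395942.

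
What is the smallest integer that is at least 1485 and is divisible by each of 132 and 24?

The integer must be a common multiple of 132 and 24, so a multiple of their LCM.
132 = 2^2 × 3 × 11
24 = 2^3 × 3
LCM(132, 24) = 2^3 × 3 × 11 = 264.
Smallest multiple of 264 that is ≥ 1485: ⌈1485/264⌉ × 264 = 6 × 264 = 1584.

1584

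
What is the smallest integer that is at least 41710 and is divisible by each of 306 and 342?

The integer must be a common multiple of 306 and 342, so a multiple of their LCM.
306 = 2 × 3^2 × 17
342 = 2 × 3^2 × 19
LCM(306, 342) = 2 × 3^2 × 17 × 19 = 5814.
Smallest multiple of 5814 that is ≥ 41710: ⌈41710/5814⌉ × 5814 = 8 × 5814 = 46512.

46512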